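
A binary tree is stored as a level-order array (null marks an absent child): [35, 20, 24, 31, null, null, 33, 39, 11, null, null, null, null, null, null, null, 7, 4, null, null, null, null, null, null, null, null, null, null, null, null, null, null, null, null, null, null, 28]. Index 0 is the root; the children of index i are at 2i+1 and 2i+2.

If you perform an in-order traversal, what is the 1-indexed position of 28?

5

In-order visits the left subtree, then the node, then the right subtree.
At 35: go left to 20.
  At 20: go left to 31.
    At 31: go left to 39.
      At 39: no left child.
      Visit 39.
      At 39: go right to 7.
        7 is a leaf — visit 7.
    Visit 31.
    At 31: go right to 11.
      At 11: go left to 4.
        At 4: no left child.
        Visit 4.
        At 4: go right to 28.
          28 is a leaf — visit 28.
      Visit 11.
      At 11: no right child.
  Visit 20.
  At 20: no right child.
Visit 35.
At 35: go right to 24.
  At 24: no left child.
  Visit 24.
  At 24: go right to 33.
    33 is a leaf — visit 33.
Full in-order sequence: 39, 7, 31, 4, 28, 11, 20, 35, 24, 33.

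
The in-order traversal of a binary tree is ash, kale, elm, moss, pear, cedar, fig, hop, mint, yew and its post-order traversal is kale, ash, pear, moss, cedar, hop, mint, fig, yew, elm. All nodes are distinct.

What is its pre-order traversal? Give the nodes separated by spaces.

The last element of post-order is the root; it splits in-order into left and right subtrees.
Root elm: left subtree has 2 nodes {ash, kale}, right has 7 {moss, pear, cedar, fig, hop, mint, yew}.
  Root ash: left subtree has 0 nodes { }, right has 1 {kale}.
  Root yew: left subtree has 6 nodes {moss, pear, cedar, fig, hop, mint}, right has 0 { }.
    Root fig: left subtree has 3 nodes {moss, pear, cedar}, right has 2 {hop, mint}.
      Root cedar: left subtree has 2 nodes {moss, pear}, right has 0 { }.
        Root moss: left subtree has 0 nodes { }, right has 1 {pear}.
      Root mint: left subtree has 1 node {hop}, right has 0 { }.

elm ash kale yew fig cedar moss pear mint hop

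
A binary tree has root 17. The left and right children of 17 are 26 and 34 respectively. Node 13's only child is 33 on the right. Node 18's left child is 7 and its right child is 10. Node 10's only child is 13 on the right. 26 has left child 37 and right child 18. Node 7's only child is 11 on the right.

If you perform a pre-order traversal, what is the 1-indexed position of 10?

Pre-order visits the node, then its left subtree, then its right subtree.
Visit 17.
At 17: go left to 26.
  Visit 26.
  At 26: go left to 37.
    37 is a leaf — visit 37.
  At 26: go right to 18.
    Visit 18.
    At 18: go left to 7.
      Visit 7.
      At 7: no left child.
      At 7: go right to 11.
        11 is a leaf — visit 11.
    At 18: go right to 10.
      Visit 10.
      At 10: no left child.
      At 10: go right to 13.
        Visit 13.
        At 13: no left child.
        At 13: go right to 33.
          33 is a leaf — visit 33.
At 17: go right to 34.
  34 is a leaf — visit 34.
Full pre-order sequence: 17, 26, 37, 18, 7, 11, 10, 13, 33, 34.

7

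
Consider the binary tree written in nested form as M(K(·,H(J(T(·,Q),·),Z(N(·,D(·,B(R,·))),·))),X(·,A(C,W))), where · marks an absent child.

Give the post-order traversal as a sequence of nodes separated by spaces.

Post-order visits the left subtree, then the right subtree, then the node.
At M: go left to K.
  At K: no left child.
  At K: go right to H.
    At H: go left to J.
      At J: go left to T.
        At T: no left child.
        At T: go right to Q.
          Q is a leaf — visit Q.
        Visit T.
      At J: no right child.
      Visit J.
    At H: go right to Z.
      At Z: go left to N.
        At N: no left child.
        At N: go right to D.
          At D: no left child.
          At D: go right to B.
            At B: go left to R.
              R is a leaf — visit R.
            At B: no right child.
            Visit B.
          Visit D.
        Visit N.
      At Z: no right child.
      Visit Z.
    Visit H.
  Visit K.
At M: go right to X.
  At X: no left child.
  At X: go right to A.
    At A: go left to C.
      C is a leaf — visit C.
    At A: go right to W.
      W is a leaf — visit W.
    Visit A.
  Visit X.
Visit M.

Q T J R B D N Z H K C W A X M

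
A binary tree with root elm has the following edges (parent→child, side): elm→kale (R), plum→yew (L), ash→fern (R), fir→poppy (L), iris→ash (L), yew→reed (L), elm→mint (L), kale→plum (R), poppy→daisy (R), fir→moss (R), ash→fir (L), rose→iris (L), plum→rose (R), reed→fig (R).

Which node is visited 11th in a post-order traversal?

Post-order visits the left subtree, then the right subtree, then the node.
At elm: go left to mint.
  mint is a leaf — visit mint.
At elm: go right to kale.
  At kale: no left child.
  At kale: go right to plum.
    At plum: go left to yew.
      At yew: go left to reed.
        At reed: no left child.
        At reed: go right to fig.
          fig is a leaf — visit fig.
        Visit reed.
      At yew: no right child.
      Visit yew.
    At plum: go right to rose.
      At rose: go left to iris.
        At iris: go left to ash.
          At ash: go left to fir.
            At fir: go left to poppy.
              At poppy: no left child.
              At poppy: go right to daisy.
                daisy is a leaf — visit daisy.
              Visit poppy.
            At fir: go right to moss.
              moss is a leaf — visit moss.
            Visit fir.
          At ash: go right to fern.
            fern is a leaf — visit fern.
          Visit ash.
        At iris: no right child.
        Visit iris.
      At rose: no right child.
      Visit rose.
    Visit plum.
  Visit kale.
Visit elm.
Full post-order sequence: mint, fig, reed, yew, daisy, poppy, moss, fir, fern, ash, iris, rose, plum, kale, elm.

iris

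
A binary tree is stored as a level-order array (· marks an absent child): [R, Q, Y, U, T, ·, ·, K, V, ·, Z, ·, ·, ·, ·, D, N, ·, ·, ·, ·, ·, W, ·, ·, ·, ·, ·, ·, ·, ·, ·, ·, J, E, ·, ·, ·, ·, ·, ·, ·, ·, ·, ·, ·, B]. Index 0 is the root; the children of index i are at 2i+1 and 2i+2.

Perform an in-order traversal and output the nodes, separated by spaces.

In-order visits the left subtree, then the node, then the right subtree.
At R: go left to Q.
  At Q: go left to U.
    At U: go left to K.
      At K: go left to D.
        D is a leaf — visit D.
      Visit K.
      At K: go right to N.
        At N: go left to J.
          J is a leaf — visit J.
        Visit N.
        At N: go right to E.
          E is a leaf — visit E.
    Visit U.
    At U: go right to V.
      V is a leaf — visit V.
  Visit Q.
  At Q: go right to T.
    At T: no left child.
    Visit T.
    At T: go right to Z.
      At Z: no left child.
      Visit Z.
      At Z: go right to W.
        At W: no left child.
        Visit W.
        At W: go right to B.
          B is a leaf — visit B.
Visit R.
At R: go right to Y.
  Y is a leaf — visit Y.

D K J N E U V Q T Z W B R Y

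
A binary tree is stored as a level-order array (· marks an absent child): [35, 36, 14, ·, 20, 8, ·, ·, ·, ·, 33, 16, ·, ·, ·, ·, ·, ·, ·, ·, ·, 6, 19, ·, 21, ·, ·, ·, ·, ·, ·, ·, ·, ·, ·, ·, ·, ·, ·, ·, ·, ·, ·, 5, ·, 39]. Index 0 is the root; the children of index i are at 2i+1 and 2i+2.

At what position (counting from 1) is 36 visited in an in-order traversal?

In-order visits the left subtree, then the node, then the right subtree.
At 35: go left to 36.
  At 36: no left child.
  Visit 36.
  At 36: go right to 20.
    At 20: no left child.
    Visit 20.
    At 20: go right to 33.
      At 33: go left to 6.
        At 6: go left to 5.
          5 is a leaf — visit 5.
        Visit 6.
        At 6: no right child.
      Visit 33.
      At 33: go right to 19.
        At 19: go left to 39.
          39 is a leaf — visit 39.
        Visit 19.
        At 19: no right child.
Visit 35.
At 35: go right to 14.
  At 14: go left to 8.
    At 8: go left to 16.
      At 16: no left child.
      Visit 16.
      At 16: go right to 21.
        21 is a leaf — visit 21.
    Visit 8.
    At 8: no right child.
  Visit 14.
  At 14: no right child.
Full in-order sequence: 36, 20, 5, 6, 33, 39, 19, 35, 16, 21, 8, 14.

1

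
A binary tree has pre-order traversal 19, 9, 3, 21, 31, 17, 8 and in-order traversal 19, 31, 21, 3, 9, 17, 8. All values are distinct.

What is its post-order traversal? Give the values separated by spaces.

The first element of pre-order is the root; it splits in-order into left and right subtrees.
Root 19: left subtree has 0 nodes { }, right has 6 {31, 21, 3, 9, 17, 8}.
  Root 9: left subtree has 3 nodes {31, 21, 3}, right has 2 {17, 8}.
    Root 3: left subtree has 2 nodes {31, 21}, right has 0 { }.
      Root 21: left subtree has 1 node {31}, right has 0 { }.
    Root 17: left subtree has 0 nodes { }, right has 1 {8}.

31 21 3 8 17 9 19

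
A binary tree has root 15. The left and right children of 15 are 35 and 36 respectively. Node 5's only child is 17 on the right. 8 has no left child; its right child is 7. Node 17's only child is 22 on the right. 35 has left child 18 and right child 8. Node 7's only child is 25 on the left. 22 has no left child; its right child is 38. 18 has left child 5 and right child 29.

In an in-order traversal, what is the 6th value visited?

In-order visits the left subtree, then the node, then the right subtree.
At 15: go left to 35.
  At 35: go left to 18.
    At 18: go left to 5.
      At 5: no left child.
      Visit 5.
      At 5: go right to 17.
        At 17: no left child.
        Visit 17.
        At 17: go right to 22.
          At 22: no left child.
          Visit 22.
          At 22: go right to 38.
            38 is a leaf — visit 38.
    Visit 18.
    At 18: go right to 29.
      29 is a leaf — visit 29.
  Visit 35.
  At 35: go right to 8.
    At 8: no left child.
    Visit 8.
    At 8: go right to 7.
      At 7: go left to 25.
        25 is a leaf — visit 25.
      Visit 7.
      At 7: no right child.
Visit 15.
At 15: go right to 36.
  36 is a leaf — visit 36.
Full in-order sequence: 5, 17, 22, 38, 18, 29, 35, 8, 25, 7, 15, 36.

29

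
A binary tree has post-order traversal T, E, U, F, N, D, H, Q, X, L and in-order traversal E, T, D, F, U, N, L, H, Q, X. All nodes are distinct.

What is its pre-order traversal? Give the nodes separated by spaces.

The last element of post-order is the root; it splits in-order into left and right subtrees.
Root L: left subtree has 6 nodes {E, T, D, F, U, N}, right has 3 {H, Q, X}.
  Root D: left subtree has 2 nodes {E, T}, right has 3 {F, U, N}.
    Root E: left subtree has 0 nodes { }, right has 1 {T}.
    Root N: left subtree has 2 nodes {F, U}, right has 0 { }.
      Root F: left subtree has 0 nodes { }, right has 1 {U}.
  Root X: left subtree has 2 nodes {H, Q}, right has 0 { }.
    Root Q: left subtree has 1 node {H}, right has 0 { }.

L D E T N F U X Q H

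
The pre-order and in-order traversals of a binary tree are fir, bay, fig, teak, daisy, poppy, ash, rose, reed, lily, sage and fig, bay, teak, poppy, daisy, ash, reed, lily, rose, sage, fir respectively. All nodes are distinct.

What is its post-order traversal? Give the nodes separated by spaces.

fig poppy lily reed sage rose ash daisy teak bay fir

The first element of pre-order is the root; it splits in-order into left and right subtrees.
Root fir: left subtree has 10 nodes {fig, bay, teak, poppy, daisy, ash, reed, lily, rose, sage}, right has 0 { }.
  Root bay: left subtree has 1 node {fig}, right has 8 {teak, poppy, daisy, ash, reed, lily, rose, sage}.
    Root teak: left subtree has 0 nodes { }, right has 7 {poppy, daisy, ash, reed, lily, rose, sage}.
      Root daisy: left subtree has 1 node {poppy}, right has 5 {ash, reed, lily, rose, sage}.
        Root ash: left subtree has 0 nodes { }, right has 4 {reed, lily, rose, sage}.
          Root rose: left subtree has 2 nodes {reed, lily}, right has 1 {sage}.
            Root reed: left subtree has 0 nodes { }, right has 1 {lily}.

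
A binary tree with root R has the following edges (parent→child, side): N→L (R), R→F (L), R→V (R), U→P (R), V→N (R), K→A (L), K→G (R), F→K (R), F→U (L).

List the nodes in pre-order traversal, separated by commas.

Pre-order visits the node, then its left subtree, then its right subtree.
Visit R.
At R: go left to F.
  Visit F.
  At F: go left to U.
    Visit U.
    At U: no left child.
    At U: go right to P.
      P is a leaf — visit P.
  At F: go right to K.
    Visit K.
    At K: go left to A.
      A is a leaf — visit A.
    At K: go right to G.
      G is a leaf — visit G.
At R: go right to V.
  Visit V.
  At V: no left child.
  At V: go right to N.
    Visit N.
    At N: no left child.
    At N: go right to L.
      L is a leaf — visit L.

R, F, U, P, K, A, G, V, N, L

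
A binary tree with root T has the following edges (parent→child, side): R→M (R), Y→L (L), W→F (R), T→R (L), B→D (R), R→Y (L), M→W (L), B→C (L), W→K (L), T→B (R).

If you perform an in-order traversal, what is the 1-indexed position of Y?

2

In-order visits the left subtree, then the node, then the right subtree.
At T: go left to R.
  At R: go left to Y.
    At Y: go left to L.
      L is a leaf — visit L.
    Visit Y.
    At Y: no right child.
  Visit R.
  At R: go right to M.
    At M: go left to W.
      At W: go left to K.
        K is a leaf — visit K.
      Visit W.
      At W: go right to F.
        F is a leaf — visit F.
    Visit M.
    At M: no right child.
Visit T.
At T: go right to B.
  At B: go left to C.
    C is a leaf — visit C.
  Visit B.
  At B: go right to D.
    D is a leaf — visit D.
Full in-order sequence: L, Y, R, K, W, F, M, T, C, B, D.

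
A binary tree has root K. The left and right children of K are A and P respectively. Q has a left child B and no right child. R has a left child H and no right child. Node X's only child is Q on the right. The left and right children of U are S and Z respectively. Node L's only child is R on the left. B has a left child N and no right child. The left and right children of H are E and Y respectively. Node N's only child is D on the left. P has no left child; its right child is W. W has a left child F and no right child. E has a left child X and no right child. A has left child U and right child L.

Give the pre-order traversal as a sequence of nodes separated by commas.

K, A, U, S, Z, L, R, H, E, X, Q, B, N, D, Y, P, W, F

Pre-order visits the node, then its left subtree, then its right subtree.
Visit K.
At K: go left to A.
  Visit A.
  At A: go left to U.
    Visit U.
    At U: go left to S.
      S is a leaf — visit S.
    At U: go right to Z.
      Z is a leaf — visit Z.
  At A: go right to L.
    Visit L.
    At L: go left to R.
      Visit R.
      At R: go left to H.
        Visit H.
        At H: go left to E.
          Visit E.
          At E: go left to X.
            Visit X.
            At X: no left child.
            At X: go right to Q.
              Visit Q.
              At Q: go left to B.
                Visit B.
                At B: go left to N.
                  Visit N.
                  At N: go left to D.
                    D is a leaf — visit D.
                  At N: no right child.
                At B: no right child.
              At Q: no right child.
          At E: no right child.
        At H: go right to Y.
          Y is a leaf — visit Y.
      At R: no right child.
    At L: no right child.
At K: go right to P.
  Visit P.
  At P: no left child.
  At P: go right to W.
    Visit W.
    At W: go left to F.
      F is a leaf — visit F.
    At W: no right child.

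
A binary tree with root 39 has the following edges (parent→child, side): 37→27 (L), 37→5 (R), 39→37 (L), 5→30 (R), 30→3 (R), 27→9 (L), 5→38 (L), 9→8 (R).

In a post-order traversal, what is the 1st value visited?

Post-order visits the left subtree, then the right subtree, then the node.
At 39: go left to 37.
  At 37: go left to 27.
    At 27: go left to 9.
      At 9: no left child.
      At 9: go right to 8.
        8 is a leaf — visit 8.
      Visit 9.
    At 27: no right child.
    Visit 27.
  At 37: go right to 5.
    At 5: go left to 38.
      38 is a leaf — visit 38.
    At 5: go right to 30.
      At 30: no left child.
      At 30: go right to 3.
        3 is a leaf — visit 3.
      Visit 30.
    Visit 5.
  Visit 37.
At 39: no right child.
Visit 39.
Full post-order sequence: 8, 9, 27, 38, 3, 30, 5, 37, 39.

8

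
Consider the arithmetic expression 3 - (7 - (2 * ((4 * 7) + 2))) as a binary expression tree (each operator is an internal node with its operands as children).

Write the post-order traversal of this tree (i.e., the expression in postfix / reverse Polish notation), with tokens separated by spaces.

3 7 2 4 7 * 2 + * - -

Post-order on an expression tree gives postfix notation: for each operator, emit left operand, right operand, then the operator.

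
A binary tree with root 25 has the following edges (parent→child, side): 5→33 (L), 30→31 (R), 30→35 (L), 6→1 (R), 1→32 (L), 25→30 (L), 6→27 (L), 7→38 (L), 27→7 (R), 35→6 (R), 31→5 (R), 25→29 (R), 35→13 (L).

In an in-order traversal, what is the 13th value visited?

In-order visits the left subtree, then the node, then the right subtree.
At 25: go left to 30.
  At 30: go left to 35.
    At 35: go left to 13.
      13 is a leaf — visit 13.
    Visit 35.
    At 35: go right to 6.
      At 6: go left to 27.
        At 27: no left child.
        Visit 27.
        At 27: go right to 7.
          At 7: go left to 38.
            38 is a leaf — visit 38.
          Visit 7.
          At 7: no right child.
      Visit 6.
      At 6: go right to 1.
        At 1: go left to 32.
          32 is a leaf — visit 32.
        Visit 1.
        At 1: no right child.
  Visit 30.
  At 30: go right to 31.
    At 31: no left child.
    Visit 31.
    At 31: go right to 5.
      At 5: go left to 33.
        33 is a leaf — visit 33.
      Visit 5.
      At 5: no right child.
Visit 25.
At 25: go right to 29.
  29 is a leaf — visit 29.
Full in-order sequence: 13, 35, 27, 38, 7, 6, 32, 1, 30, 31, 33, 5, 25, 29.

25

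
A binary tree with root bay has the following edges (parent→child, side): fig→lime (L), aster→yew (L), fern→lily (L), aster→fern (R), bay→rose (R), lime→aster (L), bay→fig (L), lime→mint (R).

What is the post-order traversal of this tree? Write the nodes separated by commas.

Post-order visits the left subtree, then the right subtree, then the node.
At bay: go left to fig.
  At fig: go left to lime.
    At lime: go left to aster.
      At aster: go left to yew.
        yew is a leaf — visit yew.
      At aster: go right to fern.
        At fern: go left to lily.
          lily is a leaf — visit lily.
        At fern: no right child.
        Visit fern.
      Visit aster.
    At lime: go right to mint.
      mint is a leaf — visit mint.
    Visit lime.
  At fig: no right child.
  Visit fig.
At bay: go right to rose.
  rose is a leaf — visit rose.
Visit bay.

yew, lily, fern, aster, mint, lime, fig, rose, bay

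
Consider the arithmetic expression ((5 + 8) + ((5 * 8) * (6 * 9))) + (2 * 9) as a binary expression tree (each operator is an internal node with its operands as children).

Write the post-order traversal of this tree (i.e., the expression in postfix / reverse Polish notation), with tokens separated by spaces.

Post-order on an expression tree gives postfix notation: for each operator, emit left operand, right operand, then the operator.

5 8 + 5 8 * 6 9 * * + 2 9 * +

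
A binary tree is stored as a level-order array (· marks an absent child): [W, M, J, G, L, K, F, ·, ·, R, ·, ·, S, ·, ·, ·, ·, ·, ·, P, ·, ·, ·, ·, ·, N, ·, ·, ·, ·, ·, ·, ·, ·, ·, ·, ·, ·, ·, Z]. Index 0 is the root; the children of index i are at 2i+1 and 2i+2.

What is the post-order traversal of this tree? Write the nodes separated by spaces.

Post-order visits the left subtree, then the right subtree, then the node.
At W: go left to M.
  At M: go left to G.
    G is a leaf — visit G.
  At M: go right to L.
    At L: go left to R.
      At R: go left to P.
        At P: go left to Z.
          Z is a leaf — visit Z.
        At P: no right child.
        Visit P.
      At R: no right child.
      Visit R.
    At L: no right child.
    Visit L.
  Visit M.
At W: go right to J.
  At J: go left to K.
    At K: no left child.
    At K: go right to S.
      At S: go left to N.
        N is a leaf — visit N.
      At S: no right child.
      Visit S.
    Visit K.
  At J: go right to F.
    F is a leaf — visit F.
  Visit J.
Visit W.

G Z P R L M N S K F J W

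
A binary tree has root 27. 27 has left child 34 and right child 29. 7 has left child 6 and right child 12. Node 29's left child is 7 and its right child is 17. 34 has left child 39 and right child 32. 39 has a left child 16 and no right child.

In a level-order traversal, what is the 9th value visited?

6

Level-order visits nodes level by level from the root, left to right within each level.
Level 0: 27
Level 1: 34, 29
Level 2: 39, 32, 7, 17
Level 3: 16, 6, 12
Full level-order sequence: 27, 34, 29, 39, 32, 7, 17, 16, 6, 12.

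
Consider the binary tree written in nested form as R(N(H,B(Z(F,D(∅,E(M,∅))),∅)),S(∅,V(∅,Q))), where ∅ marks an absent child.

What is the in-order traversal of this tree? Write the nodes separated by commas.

In-order visits the left subtree, then the node, then the right subtree.
At R: go left to N.
  At N: go left to H.
    H is a leaf — visit H.
  Visit N.
  At N: go right to B.
    At B: go left to Z.
      At Z: go left to F.
        F is a leaf — visit F.
      Visit Z.
      At Z: go right to D.
        At D: no left child.
        Visit D.
        At D: go right to E.
          At E: go left to M.
            M is a leaf — visit M.
          Visit E.
          At E: no right child.
    Visit B.
    At B: no right child.
Visit R.
At R: go right to S.
  At S: no left child.
  Visit S.
  At S: go right to V.
    At V: no left child.
    Visit V.
    At V: go right to Q.
      Q is a leaf — visit Q.

H, N, F, Z, D, M, E, B, R, S, V, Q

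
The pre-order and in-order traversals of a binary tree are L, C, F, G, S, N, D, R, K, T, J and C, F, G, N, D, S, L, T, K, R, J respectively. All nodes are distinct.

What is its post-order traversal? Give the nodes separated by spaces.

The first element of pre-order is the root; it splits in-order into left and right subtrees.
Root L: left subtree has 6 nodes {C, F, G, N, D, S}, right has 4 {T, K, R, J}.
  Root C: left subtree has 0 nodes { }, right has 5 {F, G, N, D, S}.
    Root F: left subtree has 0 nodes { }, right has 4 {G, N, D, S}.
      Root G: left subtree has 0 nodes { }, right has 3 {N, D, S}.
        Root S: left subtree has 2 nodes {N, D}, right has 0 { }.
          Root N: left subtree has 0 nodes { }, right has 1 {D}.
  Root R: left subtree has 2 nodes {T, K}, right has 1 {J}.
    Root K: left subtree has 1 node {T}, right has 0 { }.

D N S G F C T K J R L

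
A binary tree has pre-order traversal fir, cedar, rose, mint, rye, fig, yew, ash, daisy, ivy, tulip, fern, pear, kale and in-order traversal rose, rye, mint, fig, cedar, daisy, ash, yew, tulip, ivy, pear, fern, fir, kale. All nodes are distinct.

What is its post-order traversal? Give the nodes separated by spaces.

The first element of pre-order is the root; it splits in-order into left and right subtrees.
Root fir: left subtree has 12 nodes {rose, rye, mint, fig, cedar, daisy, ash, yew, tulip, ivy, pear, fern}, right has 1 {kale}.
  Root cedar: left subtree has 4 nodes {rose, rye, mint, fig}, right has 7 {daisy, ash, yew, tulip, ivy, pear, fern}.
    Root rose: left subtree has 0 nodes { }, right has 3 {rye, mint, fig}.
      Root mint: left subtree has 1 node {rye}, right has 1 {fig}.
    Root yew: left subtree has 2 nodes {daisy, ash}, right has 4 {tulip, ivy, pear, fern}.
      Root ash: left subtree has 1 node {daisy}, right has 0 { }.
      Root ivy: left subtree has 1 node {tulip}, right has 2 {pear, fern}.
        Root fern: left subtree has 1 node {pear}, right has 0 { }.

rye fig mint rose daisy ash tulip pear fern ivy yew cedar kale fir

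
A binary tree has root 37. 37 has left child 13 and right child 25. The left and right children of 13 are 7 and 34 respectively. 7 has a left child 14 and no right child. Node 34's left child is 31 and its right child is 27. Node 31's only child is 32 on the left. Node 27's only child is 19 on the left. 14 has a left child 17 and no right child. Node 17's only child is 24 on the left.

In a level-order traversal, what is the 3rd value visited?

25

Level-order visits nodes level by level from the root, left to right within each level.
Level 0: 37
Level 1: 13, 25
Level 2: 7, 34
Level 3: 14, 31, 27
Level 4: 17, 32, 19
Level 5: 24
Full level-order sequence: 37, 13, 25, 7, 34, 14, 31, 27, 17, 32, 19, 24.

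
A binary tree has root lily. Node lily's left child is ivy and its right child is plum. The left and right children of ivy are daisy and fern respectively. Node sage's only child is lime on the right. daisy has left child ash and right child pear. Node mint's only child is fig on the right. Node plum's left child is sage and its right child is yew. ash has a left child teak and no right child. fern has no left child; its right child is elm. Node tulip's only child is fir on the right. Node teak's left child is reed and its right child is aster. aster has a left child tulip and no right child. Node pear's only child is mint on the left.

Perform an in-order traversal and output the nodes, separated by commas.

In-order visits the left subtree, then the node, then the right subtree.
At lily: go left to ivy.
  At ivy: go left to daisy.
    At daisy: go left to ash.
      At ash: go left to teak.
        At teak: go left to reed.
          reed is a leaf — visit reed.
        Visit teak.
        At teak: go right to aster.
          At aster: go left to tulip.
            At tulip: no left child.
            Visit tulip.
            At tulip: go right to fir.
              fir is a leaf — visit fir.
          Visit aster.
          At aster: no right child.
      Visit ash.
      At ash: no right child.
    Visit daisy.
    At daisy: go right to pear.
      At pear: go left to mint.
        At mint: no left child.
        Visit mint.
        At mint: go right to fig.
          fig is a leaf — visit fig.
      Visit pear.
      At pear: no right child.
  Visit ivy.
  At ivy: go right to fern.
    At fern: no left child.
    Visit fern.
    At fern: go right to elm.
      elm is a leaf — visit elm.
Visit lily.
At lily: go right to plum.
  At plum: go left to sage.
    At sage: no left child.
    Visit sage.
    At sage: go right to lime.
      lime is a leaf — visit lime.
  Visit plum.
  At plum: go right to yew.
    yew is a leaf — visit yew.

reed, teak, tulip, fir, aster, ash, daisy, mint, fig, pear, ivy, fern, elm, lily, sage, lime, plum, yew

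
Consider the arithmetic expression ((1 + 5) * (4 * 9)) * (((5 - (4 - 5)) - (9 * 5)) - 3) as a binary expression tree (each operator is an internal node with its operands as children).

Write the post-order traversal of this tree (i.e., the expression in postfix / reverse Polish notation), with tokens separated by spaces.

1 5 + 4 9 * * 5 4 5 - - 9 5 * - 3 - *

Post-order on an expression tree gives postfix notation: for each operator, emit left operand, right operand, then the operator.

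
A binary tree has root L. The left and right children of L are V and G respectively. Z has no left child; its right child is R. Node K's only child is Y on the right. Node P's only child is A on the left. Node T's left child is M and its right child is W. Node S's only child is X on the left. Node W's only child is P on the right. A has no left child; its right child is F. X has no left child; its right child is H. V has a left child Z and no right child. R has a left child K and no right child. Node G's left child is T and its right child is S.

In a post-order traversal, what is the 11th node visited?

T

Post-order visits the left subtree, then the right subtree, then the node.
At L: go left to V.
  At V: go left to Z.
    At Z: no left child.
    At Z: go right to R.
      At R: go left to K.
        At K: no left child.
        At K: go right to Y.
          Y is a leaf — visit Y.
        Visit K.
      At R: no right child.
      Visit R.
    Visit Z.
  At V: no right child.
  Visit V.
At L: go right to G.
  At G: go left to T.
    At T: go left to M.
      M is a leaf — visit M.
    At T: go right to W.
      At W: no left child.
      At W: go right to P.
        At P: go left to A.
          At A: no left child.
          At A: go right to F.
            F is a leaf — visit F.
          Visit A.
        At P: no right child.
        Visit P.
      Visit W.
    Visit T.
  At G: go right to S.
    At S: go left to X.
      At X: no left child.
      At X: go right to H.
        H is a leaf — visit H.
      Visit X.
    At S: no right child.
    Visit S.
  Visit G.
Visit L.
Full post-order sequence: Y, K, R, Z, V, M, F, A, P, W, T, H, X, S, G, L.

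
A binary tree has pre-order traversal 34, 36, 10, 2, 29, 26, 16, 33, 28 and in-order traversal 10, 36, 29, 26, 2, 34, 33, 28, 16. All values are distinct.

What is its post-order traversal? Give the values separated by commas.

The first element of pre-order is the root; it splits in-order into left and right subtrees.
Root 34: left subtree has 5 nodes {10, 36, 29, 26, 2}, right has 3 {33, 28, 16}.
  Root 36: left subtree has 1 node {10}, right has 3 {29, 26, 2}.
    Root 2: left subtree has 2 nodes {29, 26}, right has 0 { }.
      Root 29: left subtree has 0 nodes { }, right has 1 {26}.
  Root 16: left subtree has 2 nodes {33, 28}, right has 0 { }.
    Root 33: left subtree has 0 nodes { }, right has 1 {28}.

10, 26, 29, 2, 36, 28, 33, 16, 34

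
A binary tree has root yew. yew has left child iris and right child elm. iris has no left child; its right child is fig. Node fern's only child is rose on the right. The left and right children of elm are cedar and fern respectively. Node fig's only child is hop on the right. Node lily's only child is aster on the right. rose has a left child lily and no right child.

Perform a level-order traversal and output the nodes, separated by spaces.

yew iris elm fig cedar fern hop rose lily aster

Level-order visits nodes level by level from the root, left to right within each level.
Level 0: yew
Level 1: iris, elm
Level 2: fig, cedar, fern
Level 3: hop, rose
Level 4: lily
Level 5: aster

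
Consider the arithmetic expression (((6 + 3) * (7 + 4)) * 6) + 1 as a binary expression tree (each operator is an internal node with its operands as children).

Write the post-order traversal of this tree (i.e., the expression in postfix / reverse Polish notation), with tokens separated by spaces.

Post-order on an expression tree gives postfix notation: for each operator, emit left operand, right operand, then the operator.

6 3 + 7 4 + * 6 * 1 +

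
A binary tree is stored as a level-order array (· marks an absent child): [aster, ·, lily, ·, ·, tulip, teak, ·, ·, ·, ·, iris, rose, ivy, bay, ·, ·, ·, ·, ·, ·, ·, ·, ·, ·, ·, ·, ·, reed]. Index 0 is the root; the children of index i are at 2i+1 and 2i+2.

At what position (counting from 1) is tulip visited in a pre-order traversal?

Pre-order visits the node, then its left subtree, then its right subtree.
Visit aster.
At aster: no left child.
At aster: go right to lily.
  Visit lily.
  At lily: go left to tulip.
    Visit tulip.
    At tulip: go left to iris.
      iris is a leaf — visit iris.
    At tulip: go right to rose.
      rose is a leaf — visit rose.
  At lily: go right to teak.
    Visit teak.
    At teak: go left to ivy.
      Visit ivy.
      At ivy: no left child.
      At ivy: go right to reed.
        reed is a leaf — visit reed.
    At teak: go right to bay.
      bay is a leaf — visit bay.
Full pre-order sequence: aster, lily, tulip, iris, rose, teak, ivy, reed, bay.

3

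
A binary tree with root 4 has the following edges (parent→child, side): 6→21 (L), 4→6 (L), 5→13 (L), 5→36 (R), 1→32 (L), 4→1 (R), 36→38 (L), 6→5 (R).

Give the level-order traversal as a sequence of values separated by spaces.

4 6 1 21 5 32 13 36 38

Level-order visits nodes level by level from the root, left to right within each level.
Level 0: 4
Level 1: 6, 1
Level 2: 21, 5, 32
Level 3: 13, 36
Level 4: 38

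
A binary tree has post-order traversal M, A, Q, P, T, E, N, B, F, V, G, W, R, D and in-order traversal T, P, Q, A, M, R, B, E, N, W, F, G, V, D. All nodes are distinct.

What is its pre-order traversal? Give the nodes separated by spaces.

D R T P Q A M W B N E G F V

The last element of post-order is the root; it splits in-order into left and right subtrees.
Root D: left subtree has 13 nodes {T, P, Q, A, M, R, B, E, N, W, F, G, V}, right has 0 { }.
  Root R: left subtree has 5 nodes {T, P, Q, A, M}, right has 7 {B, E, N, W, F, G, V}.
    Root T: left subtree has 0 nodes { }, right has 4 {P, Q, A, M}.
      Root P: left subtree has 0 nodes { }, right has 3 {Q, A, M}.
        Root Q: left subtree has 0 nodes { }, right has 2 {A, M}.
          Root A: left subtree has 0 nodes { }, right has 1 {M}.
    Root W: left subtree has 3 nodes {B, E, N}, right has 3 {F, G, V}.
      Root B: left subtree has 0 nodes { }, right has 2 {E, N}.
        Root N: left subtree has 1 node {E}, right has 0 { }.
      Root G: left subtree has 1 node {F}, right has 1 {V}.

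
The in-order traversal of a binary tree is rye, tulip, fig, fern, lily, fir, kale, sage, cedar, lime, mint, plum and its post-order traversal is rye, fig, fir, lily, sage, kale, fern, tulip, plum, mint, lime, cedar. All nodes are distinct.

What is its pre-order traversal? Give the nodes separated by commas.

cedar, tulip, rye, fern, fig, kale, lily, fir, sage, lime, mint, plum

The last element of post-order is the root; it splits in-order into left and right subtrees.
Root cedar: left subtree has 8 nodes {rye, tulip, fig, fern, lily, fir, kale, sage}, right has 3 {lime, mint, plum}.
  Root tulip: left subtree has 1 node {rye}, right has 6 {fig, fern, lily, fir, kale, sage}.
    Root fern: left subtree has 1 node {fig}, right has 4 {lily, fir, kale, sage}.
      Root kale: left subtree has 2 nodes {lily, fir}, right has 1 {sage}.
        Root lily: left subtree has 0 nodes { }, right has 1 {fir}.
  Root lime: left subtree has 0 nodes { }, right has 2 {mint, plum}.
    Root mint: left subtree has 0 nodes { }, right has 1 {plum}.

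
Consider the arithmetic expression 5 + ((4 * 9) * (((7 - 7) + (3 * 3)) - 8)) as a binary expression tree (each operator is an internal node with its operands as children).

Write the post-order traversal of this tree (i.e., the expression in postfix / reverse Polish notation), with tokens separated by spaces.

Post-order on an expression tree gives postfix notation: for each operator, emit left operand, right operand, then the operator.

5 4 9 * 7 7 - 3 3 * + 8 - * +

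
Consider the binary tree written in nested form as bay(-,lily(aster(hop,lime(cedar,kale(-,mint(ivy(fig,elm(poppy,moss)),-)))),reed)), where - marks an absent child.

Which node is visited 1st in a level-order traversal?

Level-order visits nodes level by level from the root, left to right within each level.
Level 0: bay
Level 1: lily
Level 2: aster, reed
Level 3: hop, lime
Level 4: cedar, kale
Level 5: mint
Level 6: ivy
Level 7: fig, elm
Level 8: poppy, moss
Full level-order sequence: bay, lily, aster, reed, hop, lime, cedar, kale, mint, ivy, fig, elm, poppy, moss.

bay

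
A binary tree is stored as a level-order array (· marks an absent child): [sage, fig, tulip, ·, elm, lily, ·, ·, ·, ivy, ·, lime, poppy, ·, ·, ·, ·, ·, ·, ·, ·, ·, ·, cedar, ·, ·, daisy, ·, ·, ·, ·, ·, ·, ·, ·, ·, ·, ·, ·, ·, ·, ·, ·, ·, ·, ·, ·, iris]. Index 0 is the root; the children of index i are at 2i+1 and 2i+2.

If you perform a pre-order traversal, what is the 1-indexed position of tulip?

5

Pre-order visits the node, then its left subtree, then its right subtree.
Visit sage.
At sage: go left to fig.
  Visit fig.
  At fig: no left child.
  At fig: go right to elm.
    Visit elm.
    At elm: go left to ivy.
      ivy is a leaf — visit ivy.
    At elm: no right child.
At sage: go right to tulip.
  Visit tulip.
  At tulip: go left to lily.
    Visit lily.
    At lily: go left to lime.
      Visit lime.
      At lime: go left to cedar.
        Visit cedar.
        At cedar: go left to iris.
          iris is a leaf — visit iris.
        At cedar: no right child.
      At lime: no right child.
    At lily: go right to poppy.
      Visit poppy.
      At poppy: no left child.
      At poppy: go right to daisy.
        daisy is a leaf — visit daisy.
  At tulip: no right child.
Full pre-order sequence: sage, fig, elm, ivy, tulip, lily, lime, cedar, iris, poppy, daisy.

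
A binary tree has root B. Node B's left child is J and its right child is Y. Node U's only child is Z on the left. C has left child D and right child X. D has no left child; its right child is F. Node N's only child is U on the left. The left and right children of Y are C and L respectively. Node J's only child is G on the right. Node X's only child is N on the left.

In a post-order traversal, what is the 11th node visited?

Y

Post-order visits the left subtree, then the right subtree, then the node.
At B: go left to J.
  At J: no left child.
  At J: go right to G.
    G is a leaf — visit G.
  Visit J.
At B: go right to Y.
  At Y: go left to C.
    At C: go left to D.
      At D: no left child.
      At D: go right to F.
        F is a leaf — visit F.
      Visit D.
    At C: go right to X.
      At X: go left to N.
        At N: go left to U.
          At U: go left to Z.
            Z is a leaf — visit Z.
          At U: no right child.
          Visit U.
        At N: no right child.
        Visit N.
      At X: no right child.
      Visit X.
    Visit C.
  At Y: go right to L.
    L is a leaf — visit L.
  Visit Y.
Visit B.
Full post-order sequence: G, J, F, D, Z, U, N, X, C, L, Y, B.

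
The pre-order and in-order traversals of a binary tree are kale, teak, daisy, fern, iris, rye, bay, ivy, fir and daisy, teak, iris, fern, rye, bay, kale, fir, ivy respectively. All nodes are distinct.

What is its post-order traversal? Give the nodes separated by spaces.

daisy iris bay rye fern teak fir ivy kale

The first element of pre-order is the root; it splits in-order into left and right subtrees.
Root kale: left subtree has 6 nodes {daisy, teak, iris, fern, rye, bay}, right has 2 {fir, ivy}.
  Root teak: left subtree has 1 node {daisy}, right has 4 {iris, fern, rye, bay}.
    Root fern: left subtree has 1 node {iris}, right has 2 {rye, bay}.
      Root rye: left subtree has 0 nodes { }, right has 1 {bay}.
  Root ivy: left subtree has 1 node {fir}, right has 0 { }.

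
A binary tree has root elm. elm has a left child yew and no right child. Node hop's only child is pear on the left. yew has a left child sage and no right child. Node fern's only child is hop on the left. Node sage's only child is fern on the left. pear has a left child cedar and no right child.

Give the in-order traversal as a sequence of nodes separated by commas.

cedar, pear, hop, fern, sage, yew, elm

In-order visits the left subtree, then the node, then the right subtree.
At elm: go left to yew.
  At yew: go left to sage.
    At sage: go left to fern.
      At fern: go left to hop.
        At hop: go left to pear.
          At pear: go left to cedar.
            cedar is a leaf — visit cedar.
          Visit pear.
          At pear: no right child.
        Visit hop.
        At hop: no right child.
      Visit fern.
      At fern: no right child.
    Visit sage.
    At sage: no right child.
  Visit yew.
  At yew: no right child.
Visit elm.
At elm: no right child.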